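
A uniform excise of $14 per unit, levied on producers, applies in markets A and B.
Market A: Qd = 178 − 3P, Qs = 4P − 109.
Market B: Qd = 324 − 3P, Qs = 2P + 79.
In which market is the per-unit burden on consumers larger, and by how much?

Market A, by $2.4.

Market A: pre-tax P* = $41, Q* = 55; post-tax Q = 31; per-unit burden on consumers = $8.
Market B: pre-tax P* = $49, Q* = 177; post-tax Q = 160.2; per-unit burden on consumers = $5.6.
Difference: $8 vs $5.6 → market A is larger by $2.4.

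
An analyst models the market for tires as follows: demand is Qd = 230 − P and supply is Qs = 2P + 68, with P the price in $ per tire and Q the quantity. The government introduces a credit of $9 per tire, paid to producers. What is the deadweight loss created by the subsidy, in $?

Without the subsidy, 230 − P = 2P + 68 gives 3P = 162, so P* = $54 and Q* = 176.
With a per-unit subsidy paid to producers, each receives P + 9 per unit sold, so supply becomes Qs = 2(P + 9) + 68.
Solving gives Q = 182 with consumers paying $48 and producers receiving $57 (the $9 wedge).
Quantity rises by |ΔQ| = |176 − 182| = 6.
DWL = ½ · t · |ΔQ| = ½ · 9 · 6 = $27.

Deadweight loss = $27.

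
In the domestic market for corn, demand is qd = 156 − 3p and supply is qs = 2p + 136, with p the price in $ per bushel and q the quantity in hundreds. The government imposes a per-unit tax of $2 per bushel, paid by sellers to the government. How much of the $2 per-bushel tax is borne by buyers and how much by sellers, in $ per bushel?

Before the tax: set 156 − 3p = 2p + 136 → p* = $4, q* = 144.
With the tax collected from sellers, supply shifts: qs = 2(p − 2) + 136.
Solving gives q = 141.6 with buyers paying $4.8 and sellers receiving $2.8 (the $2 wedge).
Burden on buyers: $0.8; on sellers: $1.2. (They sum to $2.)

Buyers bear $0.8 per bushel; sellers bear $1.2 per bushel.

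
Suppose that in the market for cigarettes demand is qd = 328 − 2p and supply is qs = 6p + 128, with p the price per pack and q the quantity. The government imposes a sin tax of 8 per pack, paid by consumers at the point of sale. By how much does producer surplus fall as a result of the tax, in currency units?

Producer surplus falls by 544.

Before the tax: set 328 − 2p = 6p + 128 → p* = 25, q* = 278.
With the tax collected from consumers, demand (in seller-price terms) shifts: qd = 328 − 2(p + 8).
New equilibrium: consumers pay 31, suppliers receive 23, q = 266. (Wedge: pb − ps = 8.)
ΔPS is the trapezoid between Q = 266 and Q = 278 of height 2: ½ · (278 + 266) · 2 = 544.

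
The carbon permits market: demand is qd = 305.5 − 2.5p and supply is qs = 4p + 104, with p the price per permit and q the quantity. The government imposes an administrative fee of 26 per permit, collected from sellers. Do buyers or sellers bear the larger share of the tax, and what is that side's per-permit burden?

Without the tax, 305.5 − 2.5p = 4p + 104 gives 6.5p = 201.5, so p* = 31 and q* = 228.
With the tax collected from sellers, supply shifts: qs = 4(p − 26) + 104.
Solving gives q = 188 with buyers paying 47 and sellers receiving 21 (the 26 wedge).
Per-permit burden: buyers 16, sellers 10.
Buyers take the larger share because demand is less price-elastic here (demand slope 2.5 vs supply slope 4).
The less price-elastic side of the market bears the larger share of a per-unit tax.

Buyers bear the larger share: 16 per permit.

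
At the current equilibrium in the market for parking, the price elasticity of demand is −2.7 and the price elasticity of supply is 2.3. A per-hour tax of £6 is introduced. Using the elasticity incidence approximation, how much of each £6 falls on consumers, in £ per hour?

Consumers bear ≈ £2.76 per hour.

Incidence ratio: consumers' share ≈ εs / (εs + |εd|) = 2.3 / (2.3 + 2.7) = 0.46.
So consumers bear ≈ 0.46 × £6 = £2.76; producers bear £3.24.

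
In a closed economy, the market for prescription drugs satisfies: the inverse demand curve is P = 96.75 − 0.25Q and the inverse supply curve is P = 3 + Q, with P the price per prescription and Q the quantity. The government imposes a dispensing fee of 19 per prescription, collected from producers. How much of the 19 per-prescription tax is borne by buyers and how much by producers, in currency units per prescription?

Buyers bear 3.8 per prescription; producers bear 15.2 per prescription.

Rewrite in direct form: Qd = 387 − 4P and Qs = P − 3.
Before the tax: set 387 − 4P = P − 3 → P* = 78, Q* = 75.
With the tax collected from producers, supply shifts: Qs = (P − 19) − 3.
Solving gives Q = 59.8 with buyers paying 81.8 and producers receiving 62.8 (the 19 wedge).
Burden on buyers: 3.8; on producers: 15.2. (They sum to 19.)
The less price-elastic side of the market bears the larger share of a per-unit tax.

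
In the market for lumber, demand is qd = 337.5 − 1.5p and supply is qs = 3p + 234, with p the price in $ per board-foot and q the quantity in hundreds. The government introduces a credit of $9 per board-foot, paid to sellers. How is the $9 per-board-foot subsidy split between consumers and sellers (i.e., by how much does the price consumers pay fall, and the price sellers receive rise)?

Before the subsidy: set 337.5 − 1.5p = 3p + 234 → p* = $23, q* = 303.
With a per-unit subsidy paid to sellers, each receives p + 9 per unit sold, so supply becomes qs = 3(p + 9) + 234.
Solving gives q = 312 with consumers paying $17 and sellers receiving $26 (the $9 wedge).
Gain to consumers: $6; to sellers: $3. (They sum to $9.)

Consumers gain $6 per board-foot; sellers gain $3 per board-foot.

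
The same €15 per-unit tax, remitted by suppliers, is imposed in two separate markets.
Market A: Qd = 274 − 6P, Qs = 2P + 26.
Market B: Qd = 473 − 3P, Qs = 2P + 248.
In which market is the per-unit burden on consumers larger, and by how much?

Market B, by €2.25.

Market A: pre-tax P* = €31, Q* = 88; post-tax Q = 65.5; per-unit burden on consumers = €3.75.
Market B: pre-tax P* = €45, Q* = 338; post-tax Q = 320; per-unit burden on consumers = €6.
Difference: €3.75 vs €6 → market B is larger by €2.25.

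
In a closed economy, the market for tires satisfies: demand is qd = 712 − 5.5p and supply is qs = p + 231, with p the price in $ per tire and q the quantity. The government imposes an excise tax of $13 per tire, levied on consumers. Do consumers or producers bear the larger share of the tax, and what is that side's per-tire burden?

Producers bear the larger share: $11 per tire.

Without the tax, 712 − 5.5p = p + 231 gives 6.5p = 481, so p* = $74 and q* = 305.
With the tax collected from consumers, demand (in seller-price terms) shifts: qd = 712 − 5.5(p + 13).
Solving gives q = 294 with consumers paying $76 and producers receiving $63 (the $13 wedge).
Per-tire burden: consumers $2, producers $11.
Producers take the larger share because supply is less price-elastic here (demand slope 5.5 vs supply slope 1).
The less price-elastic side of the market bears the larger share of a per-unit tax.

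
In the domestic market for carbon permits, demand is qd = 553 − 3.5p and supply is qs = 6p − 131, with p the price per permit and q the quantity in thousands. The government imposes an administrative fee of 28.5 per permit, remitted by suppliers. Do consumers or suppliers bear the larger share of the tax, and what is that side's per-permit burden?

Without the tax, 553 − 3.5p = 6p − 131 gives 9.5p = 684, so p* = 72 and q* = 301.
With the tax collected from suppliers, supply shifts: qs = 6(p − 28.5) − 131.
New equilibrium: consumers pay 90, suppliers receive 61.5, q = 238. (Wedge: pb − ps = 28.5.)
Per-permit burden: consumers 18, suppliers 10.5.
Consumers take the larger share because demand is less price-elastic here (demand slope 3.5 vs supply slope 6).

Consumers bear the larger share: 18 per permit.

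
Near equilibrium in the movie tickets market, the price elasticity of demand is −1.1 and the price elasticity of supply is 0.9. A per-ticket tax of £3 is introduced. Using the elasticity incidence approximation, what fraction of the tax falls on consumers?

Incidence ratio: consumers' share ≈ εs / (εs + |εd|) = 0.9 / (0.9 + 1.1) = 0.45.
Supply is the less elastic side, so consumers bear the smaller share.

Consumers' share ≈ 0.45.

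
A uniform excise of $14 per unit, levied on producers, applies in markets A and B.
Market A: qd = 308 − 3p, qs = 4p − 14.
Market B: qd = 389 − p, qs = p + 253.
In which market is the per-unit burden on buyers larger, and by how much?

Market A: pre-tax p* = $46, q* = 170; post-tax q = 146; per-unit burden on buyers = $8.
Market B: pre-tax p* = $68, q* = 321; post-tax q = 314; per-unit burden on buyers = $7.
Difference: $8 vs $7 → market A is larger by $1.

Market A, by $1.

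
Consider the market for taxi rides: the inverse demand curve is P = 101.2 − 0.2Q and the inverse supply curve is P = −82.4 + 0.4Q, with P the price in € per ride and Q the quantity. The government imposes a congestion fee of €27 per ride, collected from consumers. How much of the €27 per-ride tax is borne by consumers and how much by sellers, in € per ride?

Inverting to Q(P) form: Qd = 506 − 5P; Qs = 2.5P + 206.
Before the tax: set 506 − 5P = 2.5P + 206 → P* = €40, Q* = 306.
With the tax collected from consumers, demand (in seller-price terms) shifts: Qd = 506 − 5(P + 27).
Solving gives Q = 261 with consumers paying €49 and sellers receiving €22 (the €27 wedge).
Burden on consumers: €9; on sellers: €18. (They sum to €27.)

Consumers bear €9 per ride; sellers bear €18 per ride.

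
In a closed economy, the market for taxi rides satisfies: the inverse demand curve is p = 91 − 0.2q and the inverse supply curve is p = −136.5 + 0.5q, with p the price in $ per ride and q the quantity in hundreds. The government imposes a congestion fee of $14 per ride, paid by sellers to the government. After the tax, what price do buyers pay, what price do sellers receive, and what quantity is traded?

Rewrite in direct form: qd = 455 − 5p and qs = 2p + 273.
Before the tax: set 455 − 5p = 2p + 273 → p* = $26, q* = 325.
With the tax collected from sellers, supply shifts: qs = 2(p − 14) + 273.
New equilibrium: buyers pay $30, sellers receive $16, q = 305. (Wedge: pb − ps = 14.)

Buyers pay $30; sellers receive $16; quantity = 305.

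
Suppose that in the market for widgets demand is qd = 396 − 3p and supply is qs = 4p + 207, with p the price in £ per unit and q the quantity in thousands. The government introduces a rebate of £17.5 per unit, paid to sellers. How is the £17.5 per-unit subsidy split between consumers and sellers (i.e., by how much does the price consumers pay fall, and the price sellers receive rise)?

Consumers gain £10 per unit; sellers gain £7.5 per unit.

Without the subsidy, 396 − 3p = 4p + 207 gives 7p = 189, so p* = £27 and q* = 315.
With a per-unit subsidy paid to sellers, each receives p + 17.5 per unit sold, so supply becomes qs = 4(p + 17.5) + 207.
New equilibrium: consumers pay £17, sellers receive £34.5, q = 345. (Wedge: pb − ps = −17.5.)
Gain to consumers: £10; to sellers: £7.5. (They sum to £17.5.)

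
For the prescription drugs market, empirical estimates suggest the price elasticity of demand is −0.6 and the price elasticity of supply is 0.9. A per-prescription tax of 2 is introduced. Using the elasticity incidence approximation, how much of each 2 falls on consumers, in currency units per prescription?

Consumers bear ≈ 1.2 per prescription.

Incidence ratio: consumers' share ≈ εs / (εs + |εd|) = 0.9 / (0.9 + 0.6) = 0.6.
So consumers bear ≈ 0.6 × 2 = 1.2; suppliers bear 0.8.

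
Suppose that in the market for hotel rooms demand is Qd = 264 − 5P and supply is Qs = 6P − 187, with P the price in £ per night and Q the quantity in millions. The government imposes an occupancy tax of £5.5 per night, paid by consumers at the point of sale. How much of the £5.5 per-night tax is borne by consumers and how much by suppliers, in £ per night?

Consumers bear £3 per night; suppliers bear £2.5 per night.

Without the tax, 264 − 5P = 6P − 187 gives 11P = 451, so P* = £41 and Q* = 59.
With the tax collected from consumers, demand (in seller-price terms) shifts: Qd = 264 − 5(P + 5.5).
Solving gives Q = 44 with consumers paying £44 and suppliers receiving £38.5 (the £5.5 wedge).
Burden on consumers: £3; on suppliers: £2.5. (They sum to £5.5.)
The less price-elastic side of the market bears the larger share of a per-unit tax.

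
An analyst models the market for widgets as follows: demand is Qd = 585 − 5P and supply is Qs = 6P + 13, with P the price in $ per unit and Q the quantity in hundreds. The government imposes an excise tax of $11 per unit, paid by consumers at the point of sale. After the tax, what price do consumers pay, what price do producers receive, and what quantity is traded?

Consumers pay $58; producers receive $47; quantity = 295.

Before the tax: set 585 − 5P = 6P + 13 → P* = $52, Q* = 325.
With the tax collected from consumers, demand (in seller-price terms) shifts: Qd = 585 − 5(P + 11).
New equilibrium: consumers pay $58, producers receive $47, Q = 295. (Wedge: Pb − Ps = 11.)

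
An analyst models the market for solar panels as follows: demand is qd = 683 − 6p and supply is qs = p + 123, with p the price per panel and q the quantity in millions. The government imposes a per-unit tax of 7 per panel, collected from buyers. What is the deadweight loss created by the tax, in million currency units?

Before the tax: set 683 − 6p = p + 123 → p* = 80, q* = 203.
With the tax collected from buyers, demand (in seller-price terms) shifts: qd = 683 − 6(p + 7).
Solving gives q = 197 with buyers paying 81 and suppliers receiving 74 (the 7 wedge).
Quantity falls by |ΔQ| = |203 − 197| = 6.
DWL = ½ · t · |ΔQ| = ½ · 7 · 6 = 21.

Deadweight loss = 21 million.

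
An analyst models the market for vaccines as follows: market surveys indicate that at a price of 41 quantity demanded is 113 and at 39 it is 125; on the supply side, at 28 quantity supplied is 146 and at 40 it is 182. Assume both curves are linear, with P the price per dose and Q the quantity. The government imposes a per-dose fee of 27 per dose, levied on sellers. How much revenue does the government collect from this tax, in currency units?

Tax revenue = 2889.

Demand slope: (125 − 113)/(39 − 41) = -6, so Qd = 359 − 6P.
Supply slope: (182 − 146)/(40 − 28) = 3, so Qs = 3P + 62.
Without the tax, 359 − 6P = 3P + 62 gives 9P = 297, so P* = 33 and Q* = 161.
With the tax collected from sellers, supply shifts: Qs = 3(P − 27) + 62.
Solving gives Q = 107 with buyers paying 42 and sellers receiving 15 (the 27 wedge).
Revenue = t · Q = 27 · 107 = 2889.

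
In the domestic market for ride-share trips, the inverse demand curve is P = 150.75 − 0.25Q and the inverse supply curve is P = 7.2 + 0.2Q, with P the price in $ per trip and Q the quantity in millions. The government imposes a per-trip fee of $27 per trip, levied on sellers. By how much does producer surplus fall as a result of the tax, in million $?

Inverting to Q(P) form: Qd = 603 − 4P; Qs = 5P − 36.
Before the tax: set 603 − 4P = 5P − 36 → P* = $71, Q* = 319.
With the tax collected from sellers, supply shifts: Qs = 5(P − 27) − 36.
Solving gives Q = 259 with buyers paying $86 and sellers receiving $59 (the $27 wedge).
ΔPS is the trapezoid between Q = 259 and Q = 319 of height $12: ½ · (319 + 259) · 12 = $3468.

Producer surplus falls by $3468 million.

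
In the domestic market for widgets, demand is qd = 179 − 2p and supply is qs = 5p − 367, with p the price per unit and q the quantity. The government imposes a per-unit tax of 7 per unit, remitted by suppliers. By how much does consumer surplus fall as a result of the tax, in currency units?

Before the tax: set 179 − 2p = 5p − 367 → p* = 78, q* = 23.
With the tax collected from suppliers, supply shifts: qs = 5(p − 7) − 367.
New equilibrium: buyers pay 83, suppliers receive 76, q = 13. (Wedge: pb − ps = 7.)
ΔCS is the trapezoid between Q = 13 and Q = 23 of height 5: ½ · (23 + 13) · 5 = 90.

Consumer surplus falls by 90.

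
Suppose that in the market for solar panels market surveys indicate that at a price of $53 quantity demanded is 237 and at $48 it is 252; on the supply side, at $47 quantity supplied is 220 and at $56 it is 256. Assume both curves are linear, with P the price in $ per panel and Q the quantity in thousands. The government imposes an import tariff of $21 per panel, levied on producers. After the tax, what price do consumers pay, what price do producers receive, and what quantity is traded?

Demand slope: (252 − 237)/(48 − 53) = -3, so Qd = 396 − 3P.
Supply slope: (256 − 220)/(56 − 47) = 4, so Qs = 4P + 32.
Without the tax, 396 − 3P = 4P + 32 gives 7P = 364, so P* = $52 and Q* = 240.
With the tax collected from producers, supply shifts: Qs = 4(P − 21) + 32.
Solving gives Q = 204 with consumers paying $64 and producers receiving $43 (the $21 wedge).
The less price-elastic side of the market bears the larger share of a per-unit tax.

Consumers pay $64; producers receive $43; quantity = 204.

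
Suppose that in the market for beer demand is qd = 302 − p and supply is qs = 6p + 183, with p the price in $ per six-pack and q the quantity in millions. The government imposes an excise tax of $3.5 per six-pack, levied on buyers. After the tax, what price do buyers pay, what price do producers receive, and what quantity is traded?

Buyers pay $20; producers receive $16.5; quantity = 282.

Before the tax: set 302 − p = 6p + 183 → p* = $17, q* = 285.
With the tax collected from buyers, demand (in seller-price terms) shifts: qd = 302 − (p + 3.5).
New equilibrium: buyers pay $20, producers receive $16.5, q = 282. (Wedge: pb − ps = 3.5.)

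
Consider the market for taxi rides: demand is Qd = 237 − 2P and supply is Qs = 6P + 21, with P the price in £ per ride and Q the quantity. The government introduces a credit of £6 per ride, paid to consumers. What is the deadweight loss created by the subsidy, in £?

Before the subsidy: set 237 − 2P = 6P + 21 → P* = £27, Q* = 183.
With a per-unit subsidy paid to consumers, each effectively pays P − 6, so demand becomes Qd = 237 − 2(P − 6).
Solving gives Q = 192 with consumers paying £22.5 and suppliers receiving £28.5 (the £6 wedge).
Quantity rises by |ΔQ| = |183 − 192| = 9.
DWL = ½ · t · |ΔQ| = ½ · 6 · 9 = £27.

Deadweight loss = £27.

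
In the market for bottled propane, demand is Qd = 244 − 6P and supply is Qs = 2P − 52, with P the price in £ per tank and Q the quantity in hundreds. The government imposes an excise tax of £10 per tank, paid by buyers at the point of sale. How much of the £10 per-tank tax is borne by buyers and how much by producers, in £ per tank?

Buyers bear £2.5 per tank; producers bear £7.5 per tank.

Without the tax, 244 − 6P = 2P − 52 gives 8P = 296, so P* = £37 and Q* = 22.
With the tax collected from buyers, demand (in seller-price terms) shifts: Qd = 244 − 6(P + 10).
Solving gives Q = 7 with buyers paying £39.5 and producers receiving £29.5 (the £10 wedge).
Burden on buyers: £2.5; on producers: £7.5. (They sum to £10.)
The less price-elastic side of the market bears the larger share of a per-unit tax.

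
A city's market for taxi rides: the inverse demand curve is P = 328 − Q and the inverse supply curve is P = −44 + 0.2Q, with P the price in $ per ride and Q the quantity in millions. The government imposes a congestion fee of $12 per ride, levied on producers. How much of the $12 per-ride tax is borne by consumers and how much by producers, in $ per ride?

Consumers bear $10 per ride; producers bear $2 per ride.

Inverting to Q(P) form: Qd = 328 − P; Qs = 5P + 220.
Without the tax, 328 − P = 5P + 220 gives 6P = 108, so P* = $18 and Q* = 310.
With the tax collected from producers, supply shifts: Qs = 5(P − 12) + 220.
Solving gives Q = 300 with consumers paying $28 and producers receiving $16 (the $12 wedge).
Burden on consumers: $10; on producers: $2. (They sum to $12.)
The less price-elastic side of the market bears the larger share of a per-unit tax.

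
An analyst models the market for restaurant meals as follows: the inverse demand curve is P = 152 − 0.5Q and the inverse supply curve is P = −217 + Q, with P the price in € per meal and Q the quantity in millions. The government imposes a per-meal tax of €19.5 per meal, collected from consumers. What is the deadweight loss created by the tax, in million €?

Deadweight loss = €126.75 million.

Rewrite in direct form: Qd = 304 − 2P and Qs = P + 217.
Without the tax, 304 − 2P = P + 217 gives 3P = 87, so P* = €29 and Q* = 246.
With the tax collected from consumers, demand (in seller-price terms) shifts: Qd = 304 − 2(P + 19.5).
New equilibrium: consumers pay €35.5, producers receive €16, Q = 233. (Wedge: Pb − Ps = 19.5.)
Quantity falls by |ΔQ| = |246 − 233| = 13.
DWL = ½ · t · |ΔQ| = ½ · 19.5 · 13 = €126.75.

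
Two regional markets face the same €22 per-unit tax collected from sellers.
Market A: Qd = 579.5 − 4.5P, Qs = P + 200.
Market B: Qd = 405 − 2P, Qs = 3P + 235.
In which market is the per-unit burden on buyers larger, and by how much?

Market A: pre-tax P* = €69, Q* = 269; post-tax Q = 251; per-unit burden on buyers = €4.
Market B: pre-tax P* = €34, Q* = 337; post-tax Q = 310.6; per-unit burden on buyers = €13.2.
Difference: €4 vs €13.2 → market B is larger by €9.2.

Market B, by €9.2.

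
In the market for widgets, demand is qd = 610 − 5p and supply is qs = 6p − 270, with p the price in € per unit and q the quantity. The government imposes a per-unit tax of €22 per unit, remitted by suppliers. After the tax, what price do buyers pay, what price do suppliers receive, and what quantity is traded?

Buyers pay €92; suppliers receive €70; quantity = 150.

Before the tax: set 610 − 5p = 6p − 270 → p* = €80, q* = 210.
With the tax collected from suppliers, supply shifts: qs = 6(p − 22) − 270.
New equilibrium: buyers pay €92, suppliers receive €70, q = 150. (Wedge: pb − ps = 22.)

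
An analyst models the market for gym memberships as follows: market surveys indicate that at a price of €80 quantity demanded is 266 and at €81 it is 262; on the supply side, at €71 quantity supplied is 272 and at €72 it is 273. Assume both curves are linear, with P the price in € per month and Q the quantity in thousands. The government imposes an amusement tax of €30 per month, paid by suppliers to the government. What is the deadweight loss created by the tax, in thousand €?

Demand slope: (262 − 266)/(81 − 80) = -4, so Qd = 586 − 4P.
Supply slope: (273 − 272)/(72 − 71) = 1, so Qs = P + 201.
Without the tax, 586 − 4P = P + 201 gives 5P = 385, so P* = €77 and Q* = 278.
With the tax collected from suppliers, supply shifts: Qs = (P − 30) + 201.
New equilibrium: consumers pay €83, suppliers receive €53, Q = 254. (Wedge: Pb − Ps = 30.)
Quantity falls by |ΔQ| = |278 − 254| = 24.
DWL = ½ · t · |ΔQ| = ½ · 30 · 24 = €360.

Deadweight loss = €360 thousand.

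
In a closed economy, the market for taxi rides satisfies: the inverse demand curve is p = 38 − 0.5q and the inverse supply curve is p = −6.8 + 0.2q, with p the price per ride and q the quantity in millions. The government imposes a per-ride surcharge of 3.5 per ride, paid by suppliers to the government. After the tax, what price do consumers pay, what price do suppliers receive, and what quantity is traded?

Consumers pay 8.5; suppliers receive 5; quantity = 59.

Rewrite in direct form: qd = 76 − 2p and qs = 5p + 34.
Without the tax, 76 − 2p = 5p + 34 gives 7p = 42, so p* = 6 and q* = 64.
With the tax collected from suppliers, supply shifts: qs = 5(p − 3.5) + 34.
Solving gives q = 59 with consumers paying 8.5 and suppliers receiving 5 (the 3.5 wedge).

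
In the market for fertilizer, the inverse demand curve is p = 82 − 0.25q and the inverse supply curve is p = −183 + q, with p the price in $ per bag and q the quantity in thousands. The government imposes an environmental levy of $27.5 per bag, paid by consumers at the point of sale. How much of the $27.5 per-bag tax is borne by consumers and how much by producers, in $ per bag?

Consumers bear $5.5 per bag; producers bear $22 per bag.

Rewrite in direct form: qd = 328 − 4p and qs = p + 183.
Before the tax: set 328 − 4p = p + 183 → p* = $29, q* = 212.
With the tax collected from consumers, demand (in seller-price terms) shifts: qd = 328 − 4(p + 27.5).
New equilibrium: consumers pay $34.5, producers receive $7, q = 190. (Wedge: pb − ps = 27.5.)
Burden on consumers: $5.5; on producers: $22. (They sum to $27.5.)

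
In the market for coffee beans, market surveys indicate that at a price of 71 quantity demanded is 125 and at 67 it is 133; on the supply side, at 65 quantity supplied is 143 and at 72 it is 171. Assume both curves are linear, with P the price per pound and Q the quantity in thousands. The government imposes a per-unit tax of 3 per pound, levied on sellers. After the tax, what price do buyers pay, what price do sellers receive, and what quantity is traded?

Buyers pay 66; sellers receive 63; quantity = 135.

Demand slope: (133 − 125)/(67 − 71) = -2, so Qd = 267 − 2P.
Supply slope: (171 − 143)/(72 − 65) = 4, so Qs = 4P − 117.
Without the tax, 267 − 2P = 4P − 117 gives 6P = 384, so P* = 64 and Q* = 139.
With the tax collected from sellers, supply shifts: Qs = 4(P − 3) − 117.
Solving gives Q = 135 with buyers paying 66 and sellers receiving 63 (the 3 wedge).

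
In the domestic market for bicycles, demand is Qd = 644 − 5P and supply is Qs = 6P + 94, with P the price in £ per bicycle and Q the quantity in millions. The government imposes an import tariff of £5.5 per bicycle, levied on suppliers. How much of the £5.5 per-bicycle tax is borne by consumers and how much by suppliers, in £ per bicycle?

Consumers bear £3 per bicycle; suppliers bear £2.5 per bicycle.

Before the tax: set 644 − 5P = 6P + 94 → P* = £50, Q* = 394.
With the tax collected from suppliers, supply shifts: Qs = 6(P − 5.5) + 94.
Solving gives Q = 379 with consumers paying £53 and suppliers receiving £47.5 (the £5.5 wedge).
Burden on consumers: £3; on suppliers: £2.5. (They sum to £5.5.)
The less price-elastic side of the market bears the larger share of a per-unit tax.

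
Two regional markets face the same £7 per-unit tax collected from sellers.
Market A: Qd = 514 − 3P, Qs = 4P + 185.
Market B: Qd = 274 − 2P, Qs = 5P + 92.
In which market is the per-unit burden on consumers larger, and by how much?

Market B, by £1.

Market A: pre-tax P* = £47, Q* = 373; post-tax Q = 361; per-unit burden on consumers = £4.
Market B: pre-tax P* = £26, Q* = 222; post-tax Q = 212; per-unit burden on consumers = £5.
Difference: £4 vs £5 → market B is larger by £1.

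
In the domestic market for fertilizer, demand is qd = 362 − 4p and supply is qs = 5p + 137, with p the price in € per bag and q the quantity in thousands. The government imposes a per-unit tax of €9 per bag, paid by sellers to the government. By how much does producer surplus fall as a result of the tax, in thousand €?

Producer surplus falls by €1008 thousand.

Before the tax: set 362 − 4p = 5p + 137 → p* = €25, q* = 262.
With the tax collected from sellers, supply shifts: qs = 5(p − 9) + 137.
New equilibrium: consumers pay €30, sellers receive €21, q = 242. (Wedge: pb − ps = 9.)
ΔPS is the trapezoid between Q = 242 and Q = 262 of height €4: ½ · (262 + 242) · 4 = €1008.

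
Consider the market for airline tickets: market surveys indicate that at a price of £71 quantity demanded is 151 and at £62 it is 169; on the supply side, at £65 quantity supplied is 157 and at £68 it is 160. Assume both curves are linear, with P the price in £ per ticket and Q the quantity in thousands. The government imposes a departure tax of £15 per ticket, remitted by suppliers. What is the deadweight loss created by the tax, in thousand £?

Demand slope: (169 − 151)/(62 − 71) = -2, so Qd = 293 − 2P.
Supply slope: (160 − 157)/(68 − 65) = 1, so Qs = P + 92.
Before the tax: set 293 − 2P = P + 92 → P* = £67, Q* = 159.
With the tax collected from suppliers, supply shifts: Qs = (P − 15) + 92.
New equilibrium: consumers pay £72, suppliers receive £57, Q = 149. (Wedge: Pb − Ps = 15.)
Quantity falls by |ΔQ| = |159 − 149| = 10.
DWL = ½ · t · |ΔQ| = ½ · 15 · 10 = £75.

Deadweight loss = £75 thousand.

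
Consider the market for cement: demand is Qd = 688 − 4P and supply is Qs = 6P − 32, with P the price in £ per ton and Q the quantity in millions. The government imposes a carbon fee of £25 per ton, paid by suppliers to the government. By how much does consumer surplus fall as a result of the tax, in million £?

Before the tax: set 688 − 4P = 6P − 32 → P* = £72, Q* = 400.
With the tax collected from suppliers, supply shifts: Qs = 6(P − 25) − 32.
Solving gives Q = 340 with buyers paying £87 and suppliers receiving £62 (the £25 wedge).
ΔCS is the trapezoid between Q = 340 and Q = 400 of height £15: ½ · (400 + 340) · 15 = £5550.

Consumer surplus falls by £5550 million.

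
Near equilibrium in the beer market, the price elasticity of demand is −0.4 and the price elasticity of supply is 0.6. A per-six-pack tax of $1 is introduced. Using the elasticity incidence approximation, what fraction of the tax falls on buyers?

Buyers' share ≈ 0.6.

Incidence ratio: buyers' share ≈ εs / (εs + |εd|) = 0.6 / (0.6 + 0.4) = 0.6.
Supply is the more elastic side, so buyers bear the larger share.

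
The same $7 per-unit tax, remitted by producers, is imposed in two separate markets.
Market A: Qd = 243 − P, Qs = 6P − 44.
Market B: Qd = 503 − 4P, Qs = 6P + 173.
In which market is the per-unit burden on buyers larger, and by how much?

Market A, by $1.8.

Market A: pre-tax P* = $41, Q* = 202; post-tax Q = 196; per-unit burden on buyers = $6.
Market B: pre-tax P* = $33, Q* = 371; post-tax Q = 354.2; per-unit burden on buyers = $4.2.
Difference: $6 vs $4.2 → market A is larger by $1.8.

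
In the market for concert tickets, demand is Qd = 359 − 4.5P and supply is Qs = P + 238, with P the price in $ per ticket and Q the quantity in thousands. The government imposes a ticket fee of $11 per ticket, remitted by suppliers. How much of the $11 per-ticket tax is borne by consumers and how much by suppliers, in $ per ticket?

Before the tax: set 359 − 4.5P = P + 238 → P* = $22, Q* = 260.
With the tax collected from suppliers, supply shifts: Qs = (P − 11) + 238.
New equilibrium: consumers pay $24, suppliers receive $13, Q = 251. (Wedge: Pb − Ps = 11.)
Burden on consumers: $2; on suppliers: $9. (They sum to $11.)

Consumers bear $2 per ticket; suppliers bear $9 per ticket.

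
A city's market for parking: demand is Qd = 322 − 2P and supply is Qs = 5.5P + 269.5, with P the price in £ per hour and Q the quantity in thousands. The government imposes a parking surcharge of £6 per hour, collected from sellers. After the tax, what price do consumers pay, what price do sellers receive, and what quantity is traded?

Consumers pay £11.4; sellers receive £5.4; quantity = 299.2.

Without the tax, 322 − 2P = 5.5P + 269.5 gives 7.5P = 52.5, so P* = £7 and Q* = 308.
With the tax collected from sellers, supply shifts: Qs = 5.5(P − 6) + 269.5.
New equilibrium: consumers pay £11.4, sellers receive £5.4, Q = 299.2. (Wedge: Pb − Ps = 6.)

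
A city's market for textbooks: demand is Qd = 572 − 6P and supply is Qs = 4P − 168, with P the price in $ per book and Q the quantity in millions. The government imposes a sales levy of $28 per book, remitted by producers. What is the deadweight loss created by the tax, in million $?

Deadweight loss = $940.8 million.

Without the tax, 572 − 6P = 4P − 168 gives 10P = 740, so P* = $74 and Q* = 128.
With the tax collected from producers, supply shifts: Qs = 4(P − 28) − 168.
New equilibrium: consumers pay $85.2, producers receive $57.2, Q = 60.8. (Wedge: Pb − Ps = 28.)
Quantity falls by |ΔQ| = |128 − 60.8| = 67.2.
DWL = ½ · t · |ΔQ| = ½ · 28 · 67.2 = $940.8.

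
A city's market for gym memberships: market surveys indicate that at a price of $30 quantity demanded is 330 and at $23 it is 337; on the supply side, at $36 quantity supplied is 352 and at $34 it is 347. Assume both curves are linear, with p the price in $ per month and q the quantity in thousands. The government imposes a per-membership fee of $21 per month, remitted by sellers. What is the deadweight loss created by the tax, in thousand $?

Demand slope: (337 − 330)/(23 − 30) = -1, so qd = 360 − p.
Supply slope: (347 − 352)/(34 − 36) = 2.5, so qs = 2.5p + 262.
Without the tax, 360 − p = 2.5p + 262 gives 3.5p = 98, so p* = $28 and q* = 332.
With the tax collected from sellers, supply shifts: qs = 2.5(p − 21) + 262.
Solving gives q = 317 with consumers paying $43 and sellers receiving $22 (the $21 wedge).
Quantity falls by |ΔQ| = |332 − 317| = 15.
DWL = ½ · t · |ΔQ| = ½ · 21 · 15 = $157.5.

Deadweight loss = $157.5 thousand.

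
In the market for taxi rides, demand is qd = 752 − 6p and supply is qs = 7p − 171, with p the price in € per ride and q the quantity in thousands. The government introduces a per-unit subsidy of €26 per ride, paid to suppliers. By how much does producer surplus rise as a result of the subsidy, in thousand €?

Without the subsidy, 752 − 6p = 7p − 171 gives 13p = 923, so p* = €71 and q* = 326.
With a per-unit subsidy paid to suppliers, each receives p + 26 per unit sold, so supply becomes qs = 7(p + 26) − 171.
Solving gives q = 410 with buyers paying €57 and suppliers receiving €83 (the €26 wedge).
ΔPS is the trapezoid between Q = 410 and Q = 326 of height €12: ½ · (326 + 410) · 12 = €4416.

Producer surplus rises by €4416 thousand.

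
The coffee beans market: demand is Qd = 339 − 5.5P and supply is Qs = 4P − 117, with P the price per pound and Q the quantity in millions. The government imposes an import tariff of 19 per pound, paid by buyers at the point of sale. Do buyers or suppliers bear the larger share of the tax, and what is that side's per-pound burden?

Without the tax, 339 − 5.5P = 4P − 117 gives 9.5P = 456, so P* = 48 and Q* = 75.
With the tax collected from buyers, demand (in seller-price terms) shifts: Qd = 339 − 5.5(P + 19).
Solving gives Q = 31 with buyers paying 56 and suppliers receiving 37 (the 19 wedge).
Per-pound burden: buyers 8, suppliers 11.
Suppliers take the larger share because supply is less price-elastic here (demand slope 5.5 vs supply slope 4).

Suppliers bear the larger share: 11 per pound.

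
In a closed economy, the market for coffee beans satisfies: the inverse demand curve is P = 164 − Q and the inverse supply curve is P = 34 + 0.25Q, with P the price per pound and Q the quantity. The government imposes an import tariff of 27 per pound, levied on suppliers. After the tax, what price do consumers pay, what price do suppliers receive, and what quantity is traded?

Inverting to Q(P) form: Qd = 164 − P; Qs = 4P − 136.
Without the tax, 164 − P = 4P − 136 gives 5P = 300, so P* = 60 and Q* = 104.
With the tax collected from suppliers, supply shifts: Qs = 4(P − 27) − 136.
Solving gives Q = 82.4 with consumers paying 81.6 and suppliers receiving 54.6 (the 27 wedge).

Consumers pay 81.6; suppliers receive 54.6; quantity = 82.4.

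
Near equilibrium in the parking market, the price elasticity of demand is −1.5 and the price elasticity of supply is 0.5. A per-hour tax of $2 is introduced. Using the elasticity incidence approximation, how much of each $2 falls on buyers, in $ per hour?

Incidence ratio: buyers' share ≈ εs / (εs + |εd|) = 0.5 / (0.5 + 1.5) = 0.25.
So buyers bear ≈ 0.25 × $2 = $0.5; producers bear $1.5.

Buyers bear ≈ $0.5 per hour.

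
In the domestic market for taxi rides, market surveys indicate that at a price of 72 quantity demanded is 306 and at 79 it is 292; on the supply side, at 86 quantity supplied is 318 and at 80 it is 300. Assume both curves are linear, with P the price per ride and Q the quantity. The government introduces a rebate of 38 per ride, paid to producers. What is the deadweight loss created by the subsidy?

Demand slope: (292 − 306)/(79 − 72) = -2, so Qd = 450 − 2P.
Supply slope: (300 − 318)/(80 − 86) = 3, so Qs = 3P + 60.
Before the subsidy: set 450 − 2P = 3P + 60 → P* = 78, Q* = 294.
With a per-unit subsidy paid to producers, each receives P + 38 per unit sold, so supply becomes Qs = 3(P + 38) + 60.
New equilibrium: consumers pay 55.2, producers receive 93.2, Q = 339.6. (Wedge: Pb − Ps = −38.)
Quantity rises by |ΔQ| = |294 − 339.6| = 45.6.
DWL = ½ · t · |ΔQ| = ½ · 38 · 45.6 = 866.4.

Deadweight loss = 866.4.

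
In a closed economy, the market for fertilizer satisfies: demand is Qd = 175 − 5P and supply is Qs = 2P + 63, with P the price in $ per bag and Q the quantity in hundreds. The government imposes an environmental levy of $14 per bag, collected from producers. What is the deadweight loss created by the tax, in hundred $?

Deadweight loss = $140 hundred.

Before the tax: set 175 − 5P = 2P + 63 → P* = $16, Q* = 95.
With the tax collected from producers, supply shifts: Qs = 2(P − 14) + 63.
New equilibrium: buyers pay $20, producers receive $6, Q = 75. (Wedge: Pb − Ps = 14.)
Quantity falls by |ΔQ| = |95 − 75| = 20.
DWL = ½ · t · |ΔQ| = ½ · 14 · 20 = $140.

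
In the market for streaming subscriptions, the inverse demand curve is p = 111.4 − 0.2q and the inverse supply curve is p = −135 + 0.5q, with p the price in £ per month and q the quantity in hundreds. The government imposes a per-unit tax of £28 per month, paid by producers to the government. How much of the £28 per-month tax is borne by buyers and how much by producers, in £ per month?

Buyers bear £8 per month; producers bear £20 per month.

Inverting to q(p) form: qd = 557 − 5p; qs = 2p + 270.
Before the tax: set 557 − 5p = 2p + 270 → p* = £41, q* = 352.
With the tax collected from producers, supply shifts: qs = 2(p − 28) + 270.
New equilibrium: buyers pay £49, producers receive £21, q = 312. (Wedge: pb − ps = 28.)
Burden on buyers: £8; on producers: £20. (They sum to £28.)
The less price-elastic side of the market bears the larger share of a per-unit tax.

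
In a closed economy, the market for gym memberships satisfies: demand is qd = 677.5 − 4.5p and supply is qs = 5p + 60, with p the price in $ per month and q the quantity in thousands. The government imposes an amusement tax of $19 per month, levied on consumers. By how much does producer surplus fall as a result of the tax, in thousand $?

Producer surplus falls by $3262.5 thousand.

Before the tax: set 677.5 − 4.5p = 5p + 60 → p* = $65, q* = 385.
With the tax collected from consumers, demand (in seller-price terms) shifts: qd = 677.5 − 4.5(p + 19).
New equilibrium: consumers pay $75, producers receive $56, q = 340. (Wedge: pb − ps = 19.)
ΔPS is the trapezoid between Q = 340 and Q = 385 of height $9: ½ · (385 + 340) · 9 = $3262.5.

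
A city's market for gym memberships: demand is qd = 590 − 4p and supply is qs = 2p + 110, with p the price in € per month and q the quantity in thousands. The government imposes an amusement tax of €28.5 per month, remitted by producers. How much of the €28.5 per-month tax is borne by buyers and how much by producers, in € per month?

Buyers bear €9.5 per month; producers bear €19 per month.

Before the tax: set 590 − 4p = 2p + 110 → p* = €80, q* = 270.
With the tax collected from producers, supply shifts: qs = 2(p − 28.5) + 110.
New equilibrium: buyers pay €89.5, producers receive €61, q = 232. (Wedge: pb − ps = 28.5.)
Burden on buyers: €9.5; on producers: €19. (They sum to €28.5.)
The less price-elastic side of the market bears the larger share of a per-unit tax.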